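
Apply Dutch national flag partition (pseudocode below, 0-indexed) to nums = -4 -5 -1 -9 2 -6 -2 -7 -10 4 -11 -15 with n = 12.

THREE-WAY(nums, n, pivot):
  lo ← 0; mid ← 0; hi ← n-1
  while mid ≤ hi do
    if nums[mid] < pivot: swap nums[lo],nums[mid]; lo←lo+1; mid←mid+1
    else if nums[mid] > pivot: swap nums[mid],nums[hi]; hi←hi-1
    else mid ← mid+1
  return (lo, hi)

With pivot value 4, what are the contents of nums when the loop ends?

-4 -5 -1 -9 2 -6 -2 -7 -10 -11 -15 4

lo=0 mid=0 hi=11
-4<4: swap(0,0), lo=1 mid=1 ⇒ -4 -5 -1 -9 2 -6 -2 -7 -10 4 -11 -15
-5<4: swap(1,1), lo=2 mid=2 ⇒ -4 -5 -1 -9 2 -6 -2 -7 -10 4 -11 -15
-1<4: swap(2,2), lo=3 mid=3 ⇒ -4 -5 -1 -9 2 -6 -2 -7 -10 4 -11 -15
-9<4: swap(3,3), lo=4 mid=4 ⇒ -4 -5 -1 -9 2 -6 -2 -7 -10 4 -11 -15
2<4: swap(4,4), lo=5 mid=5 ⇒ -4 -5 -1 -9 2 -6 -2 -7 -10 4 -11 -15
-6<4: swap(5,5), lo=6 mid=6 ⇒ -4 -5 -1 -9 2 -6 -2 -7 -10 4 -11 -15
-2<4: swap(6,6), lo=7 mid=7 ⇒ -4 -5 -1 -9 2 -6 -2 -7 -10 4 -11 -15
-7<4: swap(7,7), lo=8 mid=8 ⇒ -4 -5 -1 -9 2 -6 -2 -7 -10 4 -11 -15
-10<4: swap(8,8), lo=9 mid=9 ⇒ -4 -5 -1 -9 2 -6 -2 -7 -10 4 -11 -15
4=4: mid=10
-11<4: swap(9,10), lo=10 mid=11 ⇒ -4 -5 -1 -9 2 -6 -2 -7 -10 -11 4 -15
-15<4: swap(10,11), lo=11 mid=12 ⇒ -4 -5 -1 -9 2 -6 -2 -7 -10 -11 -15 4
done. lo=11 hi=11; nums=-4 -5 -1 -9 2 -6 -2 -7 -10 -11 -15 4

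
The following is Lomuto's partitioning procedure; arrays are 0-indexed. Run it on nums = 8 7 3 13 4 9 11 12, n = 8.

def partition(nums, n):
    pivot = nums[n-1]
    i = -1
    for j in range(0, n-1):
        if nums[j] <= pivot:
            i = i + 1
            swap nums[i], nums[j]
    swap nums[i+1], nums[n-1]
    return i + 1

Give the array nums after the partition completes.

8 7 3 4 9 11 12 13

pivot = nums[7] = 12; i = -1
j=0: nums[0]=8 ≤ 12 → i=0, swap nums[0],nums[0] (no change) → 8 7 3 13 4 9 11 12
j=1: nums[1]=7 ≤ 12 → i=1, swap nums[1],nums[1] (no change) → 8 7 3 13 4 9 11 12
j=2: nums[2]=3 ≤ 12 → i=2, swap nums[2],nums[2] (no change) → 8 7 3 13 4 9 11 12
j=3: nums[3]=13 > 12 → no swap
j=4: nums[4]=4 ≤ 12 → i=3, swap nums[3],nums[4] → 8 7 3 4 13 9 11 12
j=5: nums[5]=9 ≤ 12 → i=4, swap nums[4],nums[5] → 8 7 3 4 9 13 11 12
j=6: nums[6]=11 ≤ 12 → i=5, swap nums[5],nums[6] → 8 7 3 4 9 11 13 12
final swap nums[6],nums[7] → 8 7 3 4 9 11 12 13; return 6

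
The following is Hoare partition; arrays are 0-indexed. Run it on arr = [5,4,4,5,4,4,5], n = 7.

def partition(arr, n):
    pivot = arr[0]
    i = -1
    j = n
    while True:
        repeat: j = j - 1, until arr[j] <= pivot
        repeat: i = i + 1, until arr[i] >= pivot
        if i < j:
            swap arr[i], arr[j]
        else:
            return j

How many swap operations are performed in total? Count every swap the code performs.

2

pivot = arr[0] = 5; i = -1, j = 7
j→6 (arr[6]=5≤5), i→0 (arr[0]=5≥5); i<j, swap → [5,4,4,5,4,4,5]
j→5 (arr[5]=4≤5), i→3 (arr[3]=5≥5); i<j, swap → [5,4,4,4,4,5,5]
j→4, i→5; i≥j, return j=4. arr = [5,4,4,4,4,5,5]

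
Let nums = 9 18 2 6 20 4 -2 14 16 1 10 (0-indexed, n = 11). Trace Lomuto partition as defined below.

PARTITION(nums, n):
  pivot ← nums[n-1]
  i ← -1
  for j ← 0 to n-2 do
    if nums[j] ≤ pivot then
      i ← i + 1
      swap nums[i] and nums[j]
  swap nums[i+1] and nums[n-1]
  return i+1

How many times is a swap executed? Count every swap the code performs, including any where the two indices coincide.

pivot = nums[10] = 10; i = -1
j=0: nums[0]=9 ≤ 10 → i=0, swap nums[0],nums[0] (no change) → 9 18 2 6 20 4 -2 14 16 1 10
j=1: nums[1]=18 > 10 → no swap
j=2: nums[2]=2 ≤ 10 → i=1, swap nums[1],nums[2] → 9 2 18 6 20 4 -2 14 16 1 10
j=3: nums[3]=6 ≤ 10 → i=2, swap nums[2],nums[3] → 9 2 6 18 20 4 -2 14 16 1 10
j=4: nums[4]=20 > 10 → no swap
j=5: nums[5]=4 ≤ 10 → i=3, swap nums[3],nums[5] → 9 2 6 4 20 18 -2 14 16 1 10
j=6: nums[6]=-2 ≤ 10 → i=4, swap nums[4],nums[6] → 9 2 6 4 -2 18 20 14 16 1 10
j=7: nums[7]=14 > 10 → no swap
j=8: nums[8]=16 > 10 → no swap
j=9: nums[9]=1 ≤ 10 → i=5, swap nums[5],nums[9] → 9 2 6 4 -2 1 20 14 16 18 10
final swap nums[6],nums[10] → 9 2 6 4 -2 1 10 14 16 18 20; return 6

7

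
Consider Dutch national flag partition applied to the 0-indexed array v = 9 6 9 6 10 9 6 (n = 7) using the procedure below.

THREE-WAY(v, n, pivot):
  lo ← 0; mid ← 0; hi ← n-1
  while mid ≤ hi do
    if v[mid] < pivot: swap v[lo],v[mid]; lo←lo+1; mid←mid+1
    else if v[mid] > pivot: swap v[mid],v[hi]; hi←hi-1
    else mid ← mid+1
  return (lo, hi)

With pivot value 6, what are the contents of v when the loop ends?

6 6 6 10 9 9 9

pivot = 6; lo=0, mid=0, hi=6
v[mid]=9>6: swap v[0],v[6]; hi=5 → 6 6 9 6 10 9 9
v[mid]=6=6: mid=1
v[mid]=6=6: mid=2
v[mid]=9>6: swap v[2],v[5]; hi=4 → 6 6 9 6 10 9 9
v[mid]=9>6: swap v[2],v[4]; hi=3 → 6 6 10 6 9 9 9
v[mid]=10>6: swap v[2],v[3]; hi=2 → 6 6 6 10 9 9 9
v[mid]=6=6: mid=3
end: lo=0, hi=2; v = 6 6 6 10 9 9 9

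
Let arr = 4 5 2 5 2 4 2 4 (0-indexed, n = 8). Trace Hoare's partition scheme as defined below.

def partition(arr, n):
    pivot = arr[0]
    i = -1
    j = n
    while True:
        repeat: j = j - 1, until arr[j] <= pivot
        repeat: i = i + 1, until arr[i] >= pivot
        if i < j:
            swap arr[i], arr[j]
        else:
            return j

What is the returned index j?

4

pivot=4
j stops at 7 (4), i stops at 0 (4); swap ⇒ 4 5 2 5 2 4 2 4
j stops at 6 (2), i stops at 1 (5); swap ⇒ 4 2 2 5 2 4 5 4
j stops at 5 (4), i stops at 3 (5); swap ⇒ 4 2 2 4 2 5 5 4
j stops at 4, i stops at 5; i≥j ⇒ return 4. arr=4 2 2 4 2 5 5 4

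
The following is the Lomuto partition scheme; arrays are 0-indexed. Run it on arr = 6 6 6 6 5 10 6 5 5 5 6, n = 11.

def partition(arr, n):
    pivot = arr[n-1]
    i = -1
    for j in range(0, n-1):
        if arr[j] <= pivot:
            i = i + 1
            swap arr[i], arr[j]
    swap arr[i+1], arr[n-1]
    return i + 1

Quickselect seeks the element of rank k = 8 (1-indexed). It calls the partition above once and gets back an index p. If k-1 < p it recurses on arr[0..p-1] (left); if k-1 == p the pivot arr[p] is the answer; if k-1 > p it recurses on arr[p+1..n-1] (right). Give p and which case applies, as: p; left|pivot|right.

9; left

pivot = arr[10] = 6; i = -1
j=0: arr[0]=6 ≤ 6 → i=0, swap arr[0],arr[0] (no change) → 6 6 6 6 5 10 6 5 5 5 6
j=1: arr[1]=6 ≤ 6 → i=1, swap arr[1],arr[1] (no change) → 6 6 6 6 5 10 6 5 5 5 6
j=2: arr[2]=6 ≤ 6 → i=2, swap arr[2],arr[2] (no change) → 6 6 6 6 5 10 6 5 5 5 6
j=3: arr[3]=6 ≤ 6 → i=3, swap arr[3],arr[3] (no change) → 6 6 6 6 5 10 6 5 5 5 6
j=4: arr[4]=5 ≤ 6 → i=4, swap arr[4],arr[4] (no change) → 6 6 6 6 5 10 6 5 5 5 6
j=5: arr[5]=10 > 6 → no swap
j=6: arr[6]=6 ≤ 6 → i=5, swap arr[5],arr[6] → 6 6 6 6 5 6 10 5 5 5 6
j=7: arr[7]=5 ≤ 6 → i=6, swap arr[6],arr[7] → 6 6 6 6 5 6 5 10 5 5 6
j=8: arr[8]=5 ≤ 6 → i=7, swap arr[7],arr[8] → 6 6 6 6 5 6 5 5 10 5 6
j=9: arr[9]=5 ≤ 6 → i=8, swap arr[8],arr[9] → 6 6 6 6 5 6 5 5 5 10 6
final swap arr[9],arr[10] → 6 6 6 6 5 6 5 5 5 6 10; return 9
p = 9; k-1 = 7 < 9 ⇒ left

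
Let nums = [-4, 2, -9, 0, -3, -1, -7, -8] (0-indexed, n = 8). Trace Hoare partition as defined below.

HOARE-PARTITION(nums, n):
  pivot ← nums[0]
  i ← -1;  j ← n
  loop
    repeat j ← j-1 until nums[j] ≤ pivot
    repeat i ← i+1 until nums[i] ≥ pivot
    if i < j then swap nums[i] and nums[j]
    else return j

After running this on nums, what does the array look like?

pivot = nums[0] = -4; i = -1, j = 8
j→7 (nums[7]=-8≤-4), i→0 (nums[0]=-4≥-4); i<j, swap → [-8, 2, -9, 0, -3, -1, -7, -4]
j→6 (nums[6]=-7≤-4), i→1 (nums[1]=2≥-4); i<j, swap → [-8, -7, -9, 0, -3, -1, 2, -4]
j→2, i→3; i≥j, return j=2. nums = [-8, -7, -9, 0, -3, -1, 2, -4]

[-8, -7, -9, 0, -3, -1, 2, -4]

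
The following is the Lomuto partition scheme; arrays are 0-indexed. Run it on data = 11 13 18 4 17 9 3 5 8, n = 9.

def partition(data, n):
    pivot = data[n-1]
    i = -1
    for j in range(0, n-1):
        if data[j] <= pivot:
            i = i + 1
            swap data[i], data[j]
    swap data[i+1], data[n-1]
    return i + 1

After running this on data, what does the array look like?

pivot=8, i=-1
j=0: 11>8, skip
j=1: 13>8, skip
j=2: 18>8, skip
j=3: 4≤8, i=0, swap(0,3) ⇒ 4 13 18 11 17 9 3 5 8
j=4: 17>8, skip
j=5: 9>8, skip
j=6: 3≤8, i=1, swap(1,6) ⇒ 4 3 18 11 17 9 13 5 8
j=7: 5≤8, i=2, swap(2,7) ⇒ 4 3 5 11 17 9 13 18 8
swap(3,8) ⇒ 4 3 5 8 17 9 13 18 11; return 3

4 3 5 8 17 9 13 18 11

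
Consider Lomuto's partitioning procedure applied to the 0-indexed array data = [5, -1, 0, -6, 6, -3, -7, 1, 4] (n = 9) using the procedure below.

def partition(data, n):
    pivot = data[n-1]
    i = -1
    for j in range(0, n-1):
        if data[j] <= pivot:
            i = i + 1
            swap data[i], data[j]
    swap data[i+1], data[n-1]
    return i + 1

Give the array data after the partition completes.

pivot = data[8] = 4; i = -1
j=0: data[0]=5 > 4 → no swap
j=1: data[1]=-1 ≤ 4 → i=0, swap data[0],data[1] → [-1, 5, 0, -6, 6, -3, -7, 1, 4]
j=2: data[2]=0 ≤ 4 → i=1, swap data[1],data[2] → [-1, 0, 5, -6, 6, -3, -7, 1, 4]
j=3: data[3]=-6 ≤ 4 → i=2, swap data[2],data[3] → [-1, 0, -6, 5, 6, -3, -7, 1, 4]
j=4: data[4]=6 > 4 → no swap
j=5: data[5]=-3 ≤ 4 → i=3, swap data[3],data[5] → [-1, 0, -6, -3, 6, 5, -7, 1, 4]
j=6: data[6]=-7 ≤ 4 → i=4, swap data[4],data[6] → [-1, 0, -6, -3, -7, 5, 6, 1, 4]
j=7: data[7]=1 ≤ 4 → i=5, swap data[5],data[7] → [-1, 0, -6, -3, -7, 1, 6, 5, 4]
final swap data[6],data[8] → [-1, 0, -6, -3, -7, 1, 4, 5, 6]; return 6

[-1, 0, -6, -3, -7, 1, 4, 5, 6]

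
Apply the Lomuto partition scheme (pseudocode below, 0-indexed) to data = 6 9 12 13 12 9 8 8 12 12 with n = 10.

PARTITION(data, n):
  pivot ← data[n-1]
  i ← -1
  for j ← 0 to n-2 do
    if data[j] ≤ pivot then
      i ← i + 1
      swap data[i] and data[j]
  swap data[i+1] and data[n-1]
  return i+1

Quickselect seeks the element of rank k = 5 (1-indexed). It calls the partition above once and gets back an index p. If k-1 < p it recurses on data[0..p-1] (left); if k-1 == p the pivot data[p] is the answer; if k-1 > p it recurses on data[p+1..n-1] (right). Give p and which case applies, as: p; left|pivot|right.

pivot = data[9] = 12; i = -1
j=0: data[0]=6 ≤ 12 → i=0, swap data[0],data[0] (no change) → 6 9 12 13 12 9 8 8 12 12
j=1: data[1]=9 ≤ 12 → i=1, swap data[1],data[1] (no change) → 6 9 12 13 12 9 8 8 12 12
j=2: data[2]=12 ≤ 12 → i=2, swap data[2],data[2] (no change) → 6 9 12 13 12 9 8 8 12 12
j=3: data[3]=13 > 12 → no swap
j=4: data[4]=12 ≤ 12 → i=3, swap data[3],data[4] → 6 9 12 12 13 9 8 8 12 12
j=5: data[5]=9 ≤ 12 → i=4, swap data[4],data[5] → 6 9 12 12 9 13 8 8 12 12
j=6: data[6]=8 ≤ 12 → i=5, swap data[5],data[6] → 6 9 12 12 9 8 13 8 12 12
j=7: data[7]=8 ≤ 12 → i=6, swap data[6],data[7] → 6 9 12 12 9 8 8 13 12 12
j=8: data[8]=12 ≤ 12 → i=7, swap data[7],data[8] → 6 9 12 12 9 8 8 12 13 12
final swap data[8],data[9] → 6 9 12 12 9 8 8 12 12 13; return 8
p = 8; k-1 = 4 < 8 ⇒ left

8; left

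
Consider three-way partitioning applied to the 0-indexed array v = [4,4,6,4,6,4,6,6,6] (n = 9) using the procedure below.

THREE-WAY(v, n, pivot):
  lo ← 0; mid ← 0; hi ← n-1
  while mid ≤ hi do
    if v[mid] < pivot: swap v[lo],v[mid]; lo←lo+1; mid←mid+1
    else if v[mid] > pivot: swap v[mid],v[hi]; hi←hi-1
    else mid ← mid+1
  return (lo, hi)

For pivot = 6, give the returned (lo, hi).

pivot = 6; lo=0, mid=0, hi=8
v[mid]=4<6: swap v[0],v[0]; lo=1,mid=1 → [4,4,6,4,6,4,6,6,6]
v[mid]=4<6: swap v[1],v[1]; lo=2,mid=2 → [4,4,6,4,6,4,6,6,6]
v[mid]=6=6: mid=3
v[mid]=4<6: swap v[2],v[3]; lo=3,mid=4 → [4,4,4,6,6,4,6,6,6]
v[mid]=6=6: mid=5
v[mid]=4<6: swap v[3],v[5]; lo=4,mid=6 → [4,4,4,4,6,6,6,6,6]
v[mid]=6=6: mid=7
v[mid]=6=6: mid=8
v[mid]=6=6: mid=9
end: lo=4, hi=8; v = [4,4,4,4,6,6,6,6,6]

(4, 8)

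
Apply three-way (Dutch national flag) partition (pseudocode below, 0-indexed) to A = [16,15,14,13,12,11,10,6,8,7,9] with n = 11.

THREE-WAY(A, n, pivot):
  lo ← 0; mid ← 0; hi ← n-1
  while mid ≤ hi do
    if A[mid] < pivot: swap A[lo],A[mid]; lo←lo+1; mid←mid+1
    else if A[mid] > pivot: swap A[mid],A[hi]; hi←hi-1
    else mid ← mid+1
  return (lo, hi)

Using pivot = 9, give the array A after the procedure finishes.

[7,8,6,9,11,10,12,13,14,15,16]

lo=0 mid=0 hi=10
16>9: swap(0,10), hi=9 ⇒ [9,15,14,13,12,11,10,6,8,7,16]
9=9: mid=1
15>9: swap(1,9), hi=8 ⇒ [9,7,14,13,12,11,10,6,8,15,16]
7<9: swap(0,1), lo=1 mid=2 ⇒ [7,9,14,13,12,11,10,6,8,15,16]
14>9: swap(2,8), hi=7 ⇒ [7,9,8,13,12,11,10,6,14,15,16]
8<9: swap(1,2), lo=2 mid=3 ⇒ [7,8,9,13,12,11,10,6,14,15,16]
13>9: swap(3,7), hi=6 ⇒ [7,8,9,6,12,11,10,13,14,15,16]
6<9: swap(2,3), lo=3 mid=4 ⇒ [7,8,6,9,12,11,10,13,14,15,16]
12>9: swap(4,6), hi=5 ⇒ [7,8,6,9,10,11,12,13,14,15,16]
10>9: swap(4,5), hi=4 ⇒ [7,8,6,9,11,10,12,13,14,15,16]
11>9: swap(4,4), hi=3 ⇒ [7,8,6,9,11,10,12,13,14,15,16]
done. lo=3 hi=3; A=[7,8,6,9,11,10,12,13,14,15,16]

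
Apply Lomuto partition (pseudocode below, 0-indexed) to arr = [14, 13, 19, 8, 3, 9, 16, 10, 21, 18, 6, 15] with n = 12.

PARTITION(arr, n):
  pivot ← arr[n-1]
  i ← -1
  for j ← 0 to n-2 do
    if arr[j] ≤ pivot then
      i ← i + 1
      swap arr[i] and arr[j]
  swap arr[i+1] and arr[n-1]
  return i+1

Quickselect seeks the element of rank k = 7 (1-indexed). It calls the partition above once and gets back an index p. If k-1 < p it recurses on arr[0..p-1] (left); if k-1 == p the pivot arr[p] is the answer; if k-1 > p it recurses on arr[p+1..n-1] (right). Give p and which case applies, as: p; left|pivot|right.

pivot = arr[11] = 15; i = -1
j=0: arr[0]=14 ≤ 15 → i=0, swap arr[0],arr[0] (no change) → [14, 13, 19, 8, 3, 9, 16, 10, 21, 18, 6, 15]
j=1: arr[1]=13 ≤ 15 → i=1, swap arr[1],arr[1] (no change) → [14, 13, 19, 8, 3, 9, 16, 10, 21, 18, 6, 15]
j=2: arr[2]=19 > 15 → no swap
j=3: arr[3]=8 ≤ 15 → i=2, swap arr[2],arr[3] → [14, 13, 8, 19, 3, 9, 16, 10, 21, 18, 6, 15]
j=4: arr[4]=3 ≤ 15 → i=3, swap arr[3],arr[4] → [14, 13, 8, 3, 19, 9, 16, 10, 21, 18, 6, 15]
j=5: arr[5]=9 ≤ 15 → i=4, swap arr[4],arr[5] → [14, 13, 8, 3, 9, 19, 16, 10, 21, 18, 6, 15]
j=6: arr[6]=16 > 15 → no swap
j=7: arr[7]=10 ≤ 15 → i=5, swap arr[5],arr[7] → [14, 13, 8, 3, 9, 10, 16, 19, 21, 18, 6, 15]
j=8: arr[8]=21 > 15 → no swap
j=9: arr[9]=18 > 15 → no swap
j=10: arr[10]=6 ≤ 15 → i=6, swap arr[6],arr[10] → [14, 13, 8, 3, 9, 10, 6, 19, 21, 18, 16, 15]
final swap arr[7],arr[11] → [14, 13, 8, 3, 9, 10, 6, 15, 21, 18, 16, 19]; return 7
p = 7; k-1 = 6 < 7 ⇒ left

7; left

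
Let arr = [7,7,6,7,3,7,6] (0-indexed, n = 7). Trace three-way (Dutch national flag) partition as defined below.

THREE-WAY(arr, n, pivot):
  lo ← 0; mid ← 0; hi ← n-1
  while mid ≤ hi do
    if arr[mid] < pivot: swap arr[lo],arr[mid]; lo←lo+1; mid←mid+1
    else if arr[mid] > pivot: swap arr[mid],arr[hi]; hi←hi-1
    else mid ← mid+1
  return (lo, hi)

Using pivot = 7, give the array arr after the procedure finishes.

lo=0 mid=0 hi=6
7=7: mid=1
7=7: mid=2
6<7: swap(0,2), lo=1 mid=3 ⇒ [6,7,7,7,3,7,6]
7=7: mid=4
3<7: swap(1,4), lo=2 mid=5 ⇒ [6,3,7,7,7,7,6]
7=7: mid=6
6<7: swap(2,6), lo=3 mid=7 ⇒ [6,3,6,7,7,7,7]
done. lo=3 hi=6; arr=[6,3,6,7,7,7,7]

[6,3,6,7,7,7,7]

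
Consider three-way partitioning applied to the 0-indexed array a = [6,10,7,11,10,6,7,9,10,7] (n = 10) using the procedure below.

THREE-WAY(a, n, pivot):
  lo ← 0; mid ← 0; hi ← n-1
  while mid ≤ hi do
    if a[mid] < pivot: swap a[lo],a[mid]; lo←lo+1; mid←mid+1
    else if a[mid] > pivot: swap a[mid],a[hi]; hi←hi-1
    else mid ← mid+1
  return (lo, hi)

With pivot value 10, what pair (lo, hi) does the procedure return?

pivot = 10; lo=0, mid=0, hi=9
a[mid]=6<10: swap a[0],a[0]; lo=1,mid=1 → [6,10,7,11,10,6,7,9,10,7]
a[mid]=10=10: mid=2
a[mid]=7<10: swap a[1],a[2]; lo=2,mid=3 → [6,7,10,11,10,6,7,9,10,7]
a[mid]=11>10: swap a[3],a[9]; hi=8 → [6,7,10,7,10,6,7,9,10,11]
a[mid]=7<10: swap a[2],a[3]; lo=3,mid=4 → [6,7,7,10,10,6,7,9,10,11]
a[mid]=10=10: mid=5
a[mid]=6<10: swap a[3],a[5]; lo=4,mid=6 → [6,7,7,6,10,10,7,9,10,11]
a[mid]=7<10: swap a[4],a[6]; lo=5,mid=7 → [6,7,7,6,7,10,10,9,10,11]
a[mid]=9<10: swap a[5],a[7]; lo=6,mid=8 → [6,7,7,6,7,9,10,10,10,11]
a[mid]=10=10: mid=9
end: lo=6, hi=8; a = [6,7,7,6,7,9,10,10,10,11]

(6, 8)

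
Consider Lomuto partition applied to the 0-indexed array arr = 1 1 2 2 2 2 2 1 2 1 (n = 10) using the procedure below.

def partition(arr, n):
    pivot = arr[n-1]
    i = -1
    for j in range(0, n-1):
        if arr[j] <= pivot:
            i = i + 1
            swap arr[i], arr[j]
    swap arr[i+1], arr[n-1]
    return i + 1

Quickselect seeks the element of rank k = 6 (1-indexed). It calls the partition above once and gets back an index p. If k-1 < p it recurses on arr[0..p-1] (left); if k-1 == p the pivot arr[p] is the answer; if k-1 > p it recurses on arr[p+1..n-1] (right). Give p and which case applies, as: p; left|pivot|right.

3; right

pivot=1, i=-1
j=0: 1≤1, i=0, swap(0,0) ⇒ 1 1 2 2 2 2 2 1 2 1
j=1: 1≤1, i=1, swap(1,1) ⇒ 1 1 2 2 2 2 2 1 2 1
j=2: 2>1, skip
j=3: 2>1, skip
j=4: 2>1, skip
j=5: 2>1, skip
j=6: 2>1, skip
j=7: 1≤1, i=2, swap(2,7) ⇒ 1 1 1 2 2 2 2 2 2 1
j=8: 2>1, skip
swap(3,9) ⇒ 1 1 1 1 2 2 2 2 2 2; return 3
p = 3; k-1 = 5 > 3 ⇒ right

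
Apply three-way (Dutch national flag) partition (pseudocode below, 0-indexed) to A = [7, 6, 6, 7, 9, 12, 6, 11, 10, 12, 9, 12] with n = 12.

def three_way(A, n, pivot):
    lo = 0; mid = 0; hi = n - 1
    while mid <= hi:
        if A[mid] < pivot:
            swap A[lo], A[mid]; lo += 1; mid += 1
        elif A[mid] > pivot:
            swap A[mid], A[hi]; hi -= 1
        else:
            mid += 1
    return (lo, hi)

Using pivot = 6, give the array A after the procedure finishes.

pivot = 6; lo=0, mid=0, hi=11
A[mid]=7>6: swap A[0],A[11]; hi=10 → [12, 6, 6, 7, 9, 12, 6, 11, 10, 12, 9, 7]
A[mid]=12>6: swap A[0],A[10]; hi=9 → [9, 6, 6, 7, 9, 12, 6, 11, 10, 12, 12, 7]
A[mid]=9>6: swap A[0],A[9]; hi=8 → [12, 6, 6, 7, 9, 12, 6, 11, 10, 9, 12, 7]
A[mid]=12>6: swap A[0],A[8]; hi=7 → [10, 6, 6, 7, 9, 12, 6, 11, 12, 9, 12, 7]
A[mid]=10>6: swap A[0],A[7]; hi=6 → [11, 6, 6, 7, 9, 12, 6, 10, 12, 9, 12, 7]
A[mid]=11>6: swap A[0],A[6]; hi=5 → [6, 6, 6, 7, 9, 12, 11, 10, 12, 9, 12, 7]
A[mid]=6=6: mid=1
A[mid]=6=6: mid=2
A[mid]=6=6: mid=3
A[mid]=7>6: swap A[3],A[5]; hi=4 → [6, 6, 6, 12, 9, 7, 11, 10, 12, 9, 12, 7]
A[mid]=12>6: swap A[3],A[4]; hi=3 → [6, 6, 6, 9, 12, 7, 11, 10, 12, 9, 12, 7]
A[mid]=9>6: swap A[3],A[3]; hi=2 → [6, 6, 6, 9, 12, 7, 11, 10, 12, 9, 12, 7]
end: lo=0, hi=2; A = [6, 6, 6, 9, 12, 7, 11, 10, 12, 9, 12, 7]

[6, 6, 6, 9, 12, 7, 11, 10, 12, 9, 12, 7]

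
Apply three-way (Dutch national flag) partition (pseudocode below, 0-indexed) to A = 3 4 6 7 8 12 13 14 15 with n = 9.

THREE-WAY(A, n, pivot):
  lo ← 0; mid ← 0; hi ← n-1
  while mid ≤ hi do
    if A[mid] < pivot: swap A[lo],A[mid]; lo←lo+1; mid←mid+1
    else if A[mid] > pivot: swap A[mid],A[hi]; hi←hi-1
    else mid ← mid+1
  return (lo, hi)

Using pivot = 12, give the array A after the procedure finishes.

3 4 6 7 8 12 14 15 13

lo=0 mid=0 hi=8
3<12: swap(0,0), lo=1 mid=1 ⇒ 3 4 6 7 8 12 13 14 15
4<12: swap(1,1), lo=2 mid=2 ⇒ 3 4 6 7 8 12 13 14 15
6<12: swap(2,2), lo=3 mid=3 ⇒ 3 4 6 7 8 12 13 14 15
7<12: swap(3,3), lo=4 mid=4 ⇒ 3 4 6 7 8 12 13 14 15
8<12: swap(4,4), lo=5 mid=5 ⇒ 3 4 6 7 8 12 13 14 15
12=12: mid=6
13>12: swap(6,8), hi=7 ⇒ 3 4 6 7 8 12 15 14 13
15>12: swap(6,7), hi=6 ⇒ 3 4 6 7 8 12 14 15 13
14>12: swap(6,6), hi=5 ⇒ 3 4 6 7 8 12 14 15 13
done. lo=5 hi=5; A=3 4 6 7 8 12 14 15 13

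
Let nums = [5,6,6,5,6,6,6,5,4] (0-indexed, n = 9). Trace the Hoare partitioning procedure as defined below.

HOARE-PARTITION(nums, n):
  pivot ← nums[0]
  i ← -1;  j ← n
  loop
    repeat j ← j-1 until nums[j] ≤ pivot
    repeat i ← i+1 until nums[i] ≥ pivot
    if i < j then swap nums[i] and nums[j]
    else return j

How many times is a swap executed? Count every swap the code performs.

pivot = nums[0] = 5; i = -1, j = 9
j→8 (nums[8]=4≤5), i→0 (nums[0]=5≥5); i<j, swap → [4,6,6,5,6,6,6,5,5]
j→7 (nums[7]=5≤5), i→1 (nums[1]=6≥5); i<j, swap → [4,5,6,5,6,6,6,6,5]
j→3 (nums[3]=5≤5), i→2 (nums[2]=6≥5); i<j, swap → [4,5,5,6,6,6,6,6,5]
j→2, i→3; i≥j, return j=2. nums = [4,5,5,6,6,6,6,6,5]

3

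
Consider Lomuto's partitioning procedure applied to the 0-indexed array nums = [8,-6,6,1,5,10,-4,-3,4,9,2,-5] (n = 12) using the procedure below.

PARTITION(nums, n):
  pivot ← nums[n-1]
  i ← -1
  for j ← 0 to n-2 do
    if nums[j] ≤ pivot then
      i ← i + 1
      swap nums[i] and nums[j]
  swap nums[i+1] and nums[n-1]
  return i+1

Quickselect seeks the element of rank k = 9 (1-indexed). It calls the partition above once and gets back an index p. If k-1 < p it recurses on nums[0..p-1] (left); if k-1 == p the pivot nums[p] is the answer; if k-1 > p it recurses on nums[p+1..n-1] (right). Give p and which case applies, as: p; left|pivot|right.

1; right

pivot = nums[11] = -5; i = -1
j=0: nums[0]=8 > -5 → no swap
j=1: nums[1]=-6 ≤ -5 → i=0, swap nums[0],nums[1] → [-6,8,6,1,5,10,-4,-3,4,9,2,-5]
j=2: nums[2]=6 > -5 → no swap
j=3: nums[3]=1 > -5 → no swap
j=4: nums[4]=5 > -5 → no swap
j=5: nums[5]=10 > -5 → no swap
j=6: nums[6]=-4 > -5 → no swap
j=7: nums[7]=-3 > -5 → no swap
j=8: nums[8]=4 > -5 → no swap
j=9: nums[9]=9 > -5 → no swap
j=10: nums[10]=2 > -5 → no swap
final swap nums[1],nums[11] → [-6,-5,6,1,5,10,-4,-3,4,9,2,8]; return 1
p = 1; k-1 = 8 > 1 ⇒ right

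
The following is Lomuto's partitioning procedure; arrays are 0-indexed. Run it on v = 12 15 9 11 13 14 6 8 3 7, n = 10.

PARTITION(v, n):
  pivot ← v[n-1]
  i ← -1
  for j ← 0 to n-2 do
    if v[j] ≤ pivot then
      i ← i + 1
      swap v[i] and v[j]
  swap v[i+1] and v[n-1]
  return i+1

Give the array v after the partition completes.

6 3 7 11 13 14 12 8 15 9

pivot=7, i=-1
j=0: 12>7, skip
j=1: 15>7, skip
j=2: 9>7, skip
j=3: 11>7, skip
j=4: 13>7, skip
j=5: 14>7, skip
j=6: 6≤7, i=0, swap(0,6) ⇒ 6 15 9 11 13 14 12 8 3 7
j=7: 8>7, skip
j=8: 3≤7, i=1, swap(1,8) ⇒ 6 3 9 11 13 14 12 8 15 7
swap(2,9) ⇒ 6 3 7 11 13 14 12 8 15 9; return 2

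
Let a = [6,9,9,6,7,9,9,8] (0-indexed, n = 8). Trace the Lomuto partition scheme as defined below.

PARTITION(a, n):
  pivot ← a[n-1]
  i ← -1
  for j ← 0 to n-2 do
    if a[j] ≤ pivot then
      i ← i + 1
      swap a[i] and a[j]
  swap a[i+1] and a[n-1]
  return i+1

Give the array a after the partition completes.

pivot = a[7] = 8; i = -1
j=0: a[0]=6 ≤ 8 → i=0, swap a[0],a[0] (no change) → [6,9,9,6,7,9,9,8]
j=1: a[1]=9 > 8 → no swap
j=2: a[2]=9 > 8 → no swap
j=3: a[3]=6 ≤ 8 → i=1, swap a[1],a[3] → [6,6,9,9,7,9,9,8]
j=4: a[4]=7 ≤ 8 → i=2, swap a[2],a[4] → [6,6,7,9,9,9,9,8]
j=5: a[5]=9 > 8 → no swap
j=6: a[6]=9 > 8 → no swap
final swap a[3],a[7] → [6,6,7,8,9,9,9,9]; return 3

[6,6,7,8,9,9,9,9]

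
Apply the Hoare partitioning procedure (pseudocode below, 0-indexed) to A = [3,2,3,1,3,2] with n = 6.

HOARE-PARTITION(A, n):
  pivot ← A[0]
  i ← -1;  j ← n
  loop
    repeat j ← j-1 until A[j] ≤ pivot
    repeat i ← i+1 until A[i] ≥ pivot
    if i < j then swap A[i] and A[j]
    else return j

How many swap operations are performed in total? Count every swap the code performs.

2

pivot=3
j stops at 5 (2), i stops at 0 (3); swap ⇒ [2,2,3,1,3,3]
j stops at 4 (3), i stops at 2 (3); swap ⇒ [2,2,3,1,3,3]
j stops at 3, i stops at 4; i≥j ⇒ return 3. A=[2,2,3,1,3,3]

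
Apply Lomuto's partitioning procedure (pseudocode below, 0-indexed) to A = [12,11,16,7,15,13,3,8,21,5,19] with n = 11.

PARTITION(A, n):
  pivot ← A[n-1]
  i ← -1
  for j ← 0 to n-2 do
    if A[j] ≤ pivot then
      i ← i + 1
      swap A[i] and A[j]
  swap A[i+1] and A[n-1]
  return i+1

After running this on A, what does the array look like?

pivot=19, i=-1
j=0: 12≤19, i=0, swap(0,0) ⇒ [12,11,16,7,15,13,3,8,21,5,19]
j=1: 11≤19, i=1, swap(1,1) ⇒ [12,11,16,7,15,13,3,8,21,5,19]
j=2: 16≤19, i=2, swap(2,2) ⇒ [12,11,16,7,15,13,3,8,21,5,19]
j=3: 7≤19, i=3, swap(3,3) ⇒ [12,11,16,7,15,13,3,8,21,5,19]
j=4: 15≤19, i=4, swap(4,4) ⇒ [12,11,16,7,15,13,3,8,21,5,19]
j=5: 13≤19, i=5, swap(5,5) ⇒ [12,11,16,7,15,13,3,8,21,5,19]
j=6: 3≤19, i=6, swap(6,6) ⇒ [12,11,16,7,15,13,3,8,21,5,19]
j=7: 8≤19, i=7, swap(7,7) ⇒ [12,11,16,7,15,13,3,8,21,5,19]
j=8: 21>19, skip
j=9: 5≤19, i=8, swap(8,9) ⇒ [12,11,16,7,15,13,3,8,5,21,19]
swap(9,10) ⇒ [12,11,16,7,15,13,3,8,5,19,21]; return 9

[12,11,16,7,15,13,3,8,5,19,21]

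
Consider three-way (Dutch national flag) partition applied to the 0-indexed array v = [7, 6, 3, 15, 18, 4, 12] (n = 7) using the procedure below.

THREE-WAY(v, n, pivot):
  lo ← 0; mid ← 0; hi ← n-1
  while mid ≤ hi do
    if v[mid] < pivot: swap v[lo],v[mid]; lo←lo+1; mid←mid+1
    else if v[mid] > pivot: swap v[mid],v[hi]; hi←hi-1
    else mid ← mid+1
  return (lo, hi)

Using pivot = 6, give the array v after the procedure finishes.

lo=0 mid=0 hi=6
7>6: swap(0,6), hi=5 ⇒ [12, 6, 3, 15, 18, 4, 7]
12>6: swap(0,5), hi=4 ⇒ [4, 6, 3, 15, 18, 12, 7]
4<6: swap(0,0), lo=1 mid=1 ⇒ [4, 6, 3, 15, 18, 12, 7]
6=6: mid=2
3<6: swap(1,2), lo=2 mid=3 ⇒ [4, 3, 6, 15, 18, 12, 7]
15>6: swap(3,4), hi=3 ⇒ [4, 3, 6, 18, 15, 12, 7]
18>6: swap(3,3), hi=2 ⇒ [4, 3, 6, 18, 15, 12, 7]
done. lo=2 hi=2; v=[4, 3, 6, 18, 15, 12, 7]

[4, 3, 6, 18, 15, 12, 7]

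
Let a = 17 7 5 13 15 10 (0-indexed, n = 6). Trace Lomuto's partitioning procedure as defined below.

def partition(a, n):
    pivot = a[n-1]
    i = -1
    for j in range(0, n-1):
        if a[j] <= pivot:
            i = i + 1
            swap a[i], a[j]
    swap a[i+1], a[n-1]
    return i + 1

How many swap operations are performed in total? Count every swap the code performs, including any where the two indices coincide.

3

pivot = a[5] = 10; i = -1
j=0: a[0]=17 > 10 → no swap
j=1: a[1]=7 ≤ 10 → i=0, swap a[0],a[1] → 7 17 5 13 15 10
j=2: a[2]=5 ≤ 10 → i=1, swap a[1],a[2] → 7 5 17 13 15 10
j=3: a[3]=13 > 10 → no swap
j=4: a[4]=15 > 10 → no swap
final swap a[2],a[5] → 7 5 10 13 15 17; return 2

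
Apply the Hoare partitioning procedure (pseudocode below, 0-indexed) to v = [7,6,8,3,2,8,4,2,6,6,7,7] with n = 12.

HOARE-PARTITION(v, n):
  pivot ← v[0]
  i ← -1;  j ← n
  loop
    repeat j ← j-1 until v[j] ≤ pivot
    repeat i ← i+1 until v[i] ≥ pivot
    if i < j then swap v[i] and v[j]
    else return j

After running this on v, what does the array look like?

pivot=7
j stops at 11 (7), i stops at 0 (7); swap ⇒ [7,6,8,3,2,8,4,2,6,6,7,7]
j stops at 10 (7), i stops at 2 (8); swap ⇒ [7,6,7,3,2,8,4,2,6,6,8,7]
j stops at 9 (6), i stops at 5 (8); swap ⇒ [7,6,7,3,2,6,4,2,6,8,8,7]
j stops at 8, i stops at 9; i≥j ⇒ return 8. v=[7,6,7,3,2,6,4,2,6,8,8,7]

[7,6,7,3,2,6,4,2,6,8,8,7]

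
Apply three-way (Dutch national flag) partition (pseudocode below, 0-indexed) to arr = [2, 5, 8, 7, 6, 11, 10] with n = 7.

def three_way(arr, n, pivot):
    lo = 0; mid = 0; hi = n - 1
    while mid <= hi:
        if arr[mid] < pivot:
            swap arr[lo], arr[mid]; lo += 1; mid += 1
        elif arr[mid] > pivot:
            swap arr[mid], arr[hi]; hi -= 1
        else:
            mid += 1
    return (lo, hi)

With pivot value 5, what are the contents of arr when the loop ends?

[2, 5, 7, 6, 11, 10, 8]

lo=0 mid=0 hi=6
2<5: swap(0,0), lo=1 mid=1 ⇒ [2, 5, 8, 7, 6, 11, 10]
5=5: mid=2
8>5: swap(2,6), hi=5 ⇒ [2, 5, 10, 7, 6, 11, 8]
10>5: swap(2,5), hi=4 ⇒ [2, 5, 11, 7, 6, 10, 8]
11>5: swap(2,4), hi=3 ⇒ [2, 5, 6, 7, 11, 10, 8]
6>5: swap(2,3), hi=2 ⇒ [2, 5, 7, 6, 11, 10, 8]
7>5: swap(2,2), hi=1 ⇒ [2, 5, 7, 6, 11, 10, 8]
done. lo=1 hi=1; arr=[2, 5, 7, 6, 11, 10, 8]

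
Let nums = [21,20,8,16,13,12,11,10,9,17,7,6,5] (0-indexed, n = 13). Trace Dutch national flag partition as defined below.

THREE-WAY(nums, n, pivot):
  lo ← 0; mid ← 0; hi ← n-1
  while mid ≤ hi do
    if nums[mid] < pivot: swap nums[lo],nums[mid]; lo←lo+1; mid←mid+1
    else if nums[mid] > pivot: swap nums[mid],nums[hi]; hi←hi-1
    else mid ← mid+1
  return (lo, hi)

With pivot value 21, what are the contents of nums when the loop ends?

pivot = 21; lo=0, mid=0, hi=12
nums[mid]=21=21: mid=1
nums[mid]=20<21: swap nums[0],nums[1]; lo=1,mid=2 → [20,21,8,16,13,12,11,10,9,17,7,6,5]
nums[mid]=8<21: swap nums[1],nums[2]; lo=2,mid=3 → [20,8,21,16,13,12,11,10,9,17,7,6,5]
nums[mid]=16<21: swap nums[2],nums[3]; lo=3,mid=4 → [20,8,16,21,13,12,11,10,9,17,7,6,5]
nums[mid]=13<21: swap nums[3],nums[4]; lo=4,mid=5 → [20,8,16,13,21,12,11,10,9,17,7,6,5]
nums[mid]=12<21: swap nums[4],nums[5]; lo=5,mid=6 → [20,8,16,13,12,21,11,10,9,17,7,6,5]
nums[mid]=11<21: swap nums[5],nums[6]; lo=6,mid=7 → [20,8,16,13,12,11,21,10,9,17,7,6,5]
nums[mid]=10<21: swap nums[6],nums[7]; lo=7,mid=8 → [20,8,16,13,12,11,10,21,9,17,7,6,5]
nums[mid]=9<21: swap nums[7],nums[8]; lo=8,mid=9 → [20,8,16,13,12,11,10,9,21,17,7,6,5]
nums[mid]=17<21: swap nums[8],nums[9]; lo=9,mid=10 → [20,8,16,13,12,11,10,9,17,21,7,6,5]
nums[mid]=7<21: swap nums[9],nums[10]; lo=10,mid=11 → [20,8,16,13,12,11,10,9,17,7,21,6,5]
nums[mid]=6<21: swap nums[10],nums[11]; lo=11,mid=12 → [20,8,16,13,12,11,10,9,17,7,6,21,5]
nums[mid]=5<21: swap nums[11],nums[12]; lo=12,mid=13 → [20,8,16,13,12,11,10,9,17,7,6,5,21]
end: lo=12, hi=12; nums = [20,8,16,13,12,11,10,9,17,7,6,5,21]

[20,8,16,13,12,11,10,9,17,7,6,5,21]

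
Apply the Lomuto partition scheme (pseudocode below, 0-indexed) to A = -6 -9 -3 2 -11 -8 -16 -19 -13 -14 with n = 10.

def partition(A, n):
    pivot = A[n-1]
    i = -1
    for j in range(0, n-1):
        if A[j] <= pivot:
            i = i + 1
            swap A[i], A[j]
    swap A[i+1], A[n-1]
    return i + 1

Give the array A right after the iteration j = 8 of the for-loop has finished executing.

-16 -19 -3 2 -11 -8 -6 -9 -13 -14

pivot = A[9] = -14; i = -1
j=0: A[0]=-6 > -14 → no swap
j=1: A[1]=-9 > -14 → no swap
j=2: A[2]=-3 > -14 → no swap
j=3: A[3]=2 > -14 → no swap
j=4: A[4]=-11 > -14 → no swap
j=5: A[5]=-8 > -14 → no swap
j=6: A[6]=-16 ≤ -14 → i=0, swap A[0],A[6] → -16 -9 -3 2 -11 -8 -6 -19 -13 -14
j=7: A[7]=-19 ≤ -14 → i=1, swap A[1],A[7] → -16 -19 -3 2 -11 -8 -6 -9 -13 -14
j=8: A[8]=-13 > -14 → no swap
(after j=8) A = -16 -19 -3 2 -11 -8 -6 -9 -13 -14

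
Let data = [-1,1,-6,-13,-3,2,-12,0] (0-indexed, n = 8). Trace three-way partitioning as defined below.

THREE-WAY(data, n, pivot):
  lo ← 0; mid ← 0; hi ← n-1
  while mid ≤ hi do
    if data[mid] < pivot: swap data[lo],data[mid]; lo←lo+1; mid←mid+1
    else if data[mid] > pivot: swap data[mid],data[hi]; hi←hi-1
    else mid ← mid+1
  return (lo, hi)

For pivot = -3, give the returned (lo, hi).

(3, 3)

pivot = -3; lo=0, mid=0, hi=7
data[mid]=-1>-3: swap data[0],data[7]; hi=6 → [0,1,-6,-13,-3,2,-12,-1]
data[mid]=0>-3: swap data[0],data[6]; hi=5 → [-12,1,-6,-13,-3,2,0,-1]
data[mid]=-12<-3: swap data[0],data[0]; lo=1,mid=1 → [-12,1,-6,-13,-3,2,0,-1]
data[mid]=1>-3: swap data[1],data[5]; hi=4 → [-12,2,-6,-13,-3,1,0,-1]
data[mid]=2>-3: swap data[1],data[4]; hi=3 → [-12,-3,-6,-13,2,1,0,-1]
data[mid]=-3=-3: mid=2
data[mid]=-6<-3: swap data[1],data[2]; lo=2,mid=3 → [-12,-6,-3,-13,2,1,0,-1]
data[mid]=-13<-3: swap data[2],data[3]; lo=3,mid=4 → [-12,-6,-13,-3,2,1,0,-1]
end: lo=3, hi=3; data = [-12,-6,-13,-3,2,1,0,-1]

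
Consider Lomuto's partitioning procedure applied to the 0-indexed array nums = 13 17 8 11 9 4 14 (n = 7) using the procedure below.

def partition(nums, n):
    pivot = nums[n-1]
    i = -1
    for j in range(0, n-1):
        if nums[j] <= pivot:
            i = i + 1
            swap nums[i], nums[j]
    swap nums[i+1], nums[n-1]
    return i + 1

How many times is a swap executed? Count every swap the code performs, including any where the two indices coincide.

pivot = nums[6] = 14; i = -1
j=0: nums[0]=13 ≤ 14 → i=0, swap nums[0],nums[0] (no change) → 13 17 8 11 9 4 14
j=1: nums[1]=17 > 14 → no swap
j=2: nums[2]=8 ≤ 14 → i=1, swap nums[1],nums[2] → 13 8 17 11 9 4 14
j=3: nums[3]=11 ≤ 14 → i=2, swap nums[2],nums[3] → 13 8 11 17 9 4 14
j=4: nums[4]=9 ≤ 14 → i=3, swap nums[3],nums[4] → 13 8 11 9 17 4 14
j=5: nums[5]=4 ≤ 14 → i=4, swap nums[4],nums[5] → 13 8 11 9 4 17 14
final swap nums[5],nums[6] → 13 8 11 9 4 14 17; return 5

6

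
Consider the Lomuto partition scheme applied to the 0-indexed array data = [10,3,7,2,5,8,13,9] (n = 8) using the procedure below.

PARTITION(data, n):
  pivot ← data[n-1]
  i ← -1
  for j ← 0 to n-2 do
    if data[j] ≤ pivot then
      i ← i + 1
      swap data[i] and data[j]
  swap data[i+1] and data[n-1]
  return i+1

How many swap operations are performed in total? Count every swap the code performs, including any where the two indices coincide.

pivot = data[7] = 9; i = -1
j=0: data[0]=10 > 9 → no swap
j=1: data[1]=3 ≤ 9 → i=0, swap data[0],data[1] → [3,10,7,2,5,8,13,9]
j=2: data[2]=7 ≤ 9 → i=1, swap data[1],data[2] → [3,7,10,2,5,8,13,9]
j=3: data[3]=2 ≤ 9 → i=2, swap data[2],data[3] → [3,7,2,10,5,8,13,9]
j=4: data[4]=5 ≤ 9 → i=3, swap data[3],data[4] → [3,7,2,5,10,8,13,9]
j=5: data[5]=8 ≤ 9 → i=4, swap data[4],data[5] → [3,7,2,5,8,10,13,9]
j=6: data[6]=13 > 9 → no swap
final swap data[5],data[7] → [3,7,2,5,8,9,13,10]; return 5

6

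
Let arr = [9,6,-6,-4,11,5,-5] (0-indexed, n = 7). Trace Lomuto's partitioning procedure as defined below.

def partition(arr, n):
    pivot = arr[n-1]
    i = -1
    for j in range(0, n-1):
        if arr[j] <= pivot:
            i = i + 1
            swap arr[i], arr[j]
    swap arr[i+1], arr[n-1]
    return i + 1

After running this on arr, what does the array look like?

[-6,-5,9,-4,11,5,6]

pivot=-5, i=-1
j=0: 9>-5, skip
j=1: 6>-5, skip
j=2: -6≤-5, i=0, swap(0,2) ⇒ [-6,6,9,-4,11,5,-5]
j=3: -4>-5, skip
j=4: 11>-5, skip
j=5: 5>-5, skip
swap(1,6) ⇒ [-6,-5,9,-4,11,5,6]; return 1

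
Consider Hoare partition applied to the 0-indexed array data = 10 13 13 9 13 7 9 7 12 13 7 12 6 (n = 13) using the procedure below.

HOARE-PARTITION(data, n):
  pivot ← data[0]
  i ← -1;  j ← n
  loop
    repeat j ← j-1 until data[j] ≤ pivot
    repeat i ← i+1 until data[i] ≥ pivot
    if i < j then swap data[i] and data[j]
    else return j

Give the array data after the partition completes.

pivot=10
j stops at 12 (6), i stops at 0 (10); swap ⇒ 6 13 13 9 13 7 9 7 12 13 7 12 10
j stops at 10 (7), i stops at 1 (13); swap ⇒ 6 7 13 9 13 7 9 7 12 13 13 12 10
j stops at 7 (7), i stops at 2 (13); swap ⇒ 6 7 7 9 13 7 9 13 12 13 13 12 10
j stops at 6 (9), i stops at 4 (13); swap ⇒ 6 7 7 9 9 7 13 13 12 13 13 12 10
j stops at 5, i stops at 6; i≥j ⇒ return 5. data=6 7 7 9 9 7 13 13 12 13 13 12 10

6 7 7 9 9 7 13 13 12 13 13 12 10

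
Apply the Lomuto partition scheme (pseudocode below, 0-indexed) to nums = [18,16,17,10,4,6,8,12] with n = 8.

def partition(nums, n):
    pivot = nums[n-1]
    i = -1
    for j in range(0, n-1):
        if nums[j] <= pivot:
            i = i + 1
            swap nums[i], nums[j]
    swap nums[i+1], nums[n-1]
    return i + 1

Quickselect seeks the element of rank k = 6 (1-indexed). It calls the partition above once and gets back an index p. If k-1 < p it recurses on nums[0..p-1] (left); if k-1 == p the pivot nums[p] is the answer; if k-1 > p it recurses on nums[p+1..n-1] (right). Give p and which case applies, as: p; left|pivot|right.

4; right

pivot = nums[7] = 12; i = -1
j=0: nums[0]=18 > 12 → no swap
j=1: nums[1]=16 > 12 → no swap
j=2: nums[2]=17 > 12 → no swap
j=3: nums[3]=10 ≤ 12 → i=0, swap nums[0],nums[3] → [10,16,17,18,4,6,8,12]
j=4: nums[4]=4 ≤ 12 → i=1, swap nums[1],nums[4] → [10,4,17,18,16,6,8,12]
j=5: nums[5]=6 ≤ 12 → i=2, swap nums[2],nums[5] → [10,4,6,18,16,17,8,12]
j=6: nums[6]=8 ≤ 12 → i=3, swap nums[3],nums[6] → [10,4,6,8,16,17,18,12]
final swap nums[4],nums[7] → [10,4,6,8,12,17,18,16]; return 4
p = 4; k-1 = 5 > 4 ⇒ right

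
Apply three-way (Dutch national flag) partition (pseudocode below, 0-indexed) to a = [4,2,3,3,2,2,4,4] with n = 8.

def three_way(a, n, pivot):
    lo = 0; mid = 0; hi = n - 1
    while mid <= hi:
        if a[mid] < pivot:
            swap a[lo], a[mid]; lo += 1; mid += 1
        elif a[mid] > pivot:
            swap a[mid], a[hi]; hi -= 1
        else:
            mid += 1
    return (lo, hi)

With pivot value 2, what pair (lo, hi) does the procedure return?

(0, 2)

pivot = 2; lo=0, mid=0, hi=7
a[mid]=4>2: swap a[0],a[7]; hi=6 → [4,2,3,3,2,2,4,4]
a[mid]=4>2: swap a[0],a[6]; hi=5 → [4,2,3,3,2,2,4,4]
a[mid]=4>2: swap a[0],a[5]; hi=4 → [2,2,3,3,2,4,4,4]
a[mid]=2=2: mid=1
a[mid]=2=2: mid=2
a[mid]=3>2: swap a[2],a[4]; hi=3 → [2,2,2,3,3,4,4,4]
a[mid]=2=2: mid=3
a[mid]=3>2: swap a[3],a[3]; hi=2 → [2,2,2,3,3,4,4,4]
end: lo=0, hi=2; a = [2,2,2,3,3,4,4,4]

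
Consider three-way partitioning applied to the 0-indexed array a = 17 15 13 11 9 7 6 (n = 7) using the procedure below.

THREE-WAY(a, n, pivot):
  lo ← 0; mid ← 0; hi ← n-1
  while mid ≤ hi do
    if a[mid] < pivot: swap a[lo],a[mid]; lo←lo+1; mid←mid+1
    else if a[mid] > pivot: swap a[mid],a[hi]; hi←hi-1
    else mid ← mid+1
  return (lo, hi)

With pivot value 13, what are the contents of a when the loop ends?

6 7 11 9 13 15 17

lo=0 mid=0 hi=6
17>13: swap(0,6), hi=5 ⇒ 6 15 13 11 9 7 17
6<13: swap(0,0), lo=1 mid=1 ⇒ 6 15 13 11 9 7 17
15>13: swap(1,5), hi=4 ⇒ 6 7 13 11 9 15 17
7<13: swap(1,1), lo=2 mid=2 ⇒ 6 7 13 11 9 15 17
13=13: mid=3
11<13: swap(2,3), lo=3 mid=4 ⇒ 6 7 11 13 9 15 17
9<13: swap(3,4), lo=4 mid=5 ⇒ 6 7 11 9 13 15 17
done. lo=4 hi=4; a=6 7 11 9 13 15 17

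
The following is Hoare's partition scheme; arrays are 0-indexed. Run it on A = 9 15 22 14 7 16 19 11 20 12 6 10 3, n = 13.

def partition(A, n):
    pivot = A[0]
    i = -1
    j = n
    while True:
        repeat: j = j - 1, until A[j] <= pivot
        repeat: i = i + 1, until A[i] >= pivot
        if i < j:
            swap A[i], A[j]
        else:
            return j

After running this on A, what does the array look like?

pivot = A[0] = 9; i = -1, j = 13
j→12 (A[12]=3≤9), i→0 (A[0]=9≥9); i<j, swap → 3 15 22 14 7 16 19 11 20 12 6 10 9
j→10 (A[10]=6≤9), i→1 (A[1]=15≥9); i<j, swap → 3 6 22 14 7 16 19 11 20 12 15 10 9
j→4 (A[4]=7≤9), i→2 (A[2]=22≥9); i<j, swap → 3 6 7 14 22 16 19 11 20 12 15 10 9
j→2, i→3; i≥j, return j=2. A = 3 6 7 14 22 16 19 11 20 12 15 10 9

3 6 7 14 22 16 19 11 20 12 15 10 9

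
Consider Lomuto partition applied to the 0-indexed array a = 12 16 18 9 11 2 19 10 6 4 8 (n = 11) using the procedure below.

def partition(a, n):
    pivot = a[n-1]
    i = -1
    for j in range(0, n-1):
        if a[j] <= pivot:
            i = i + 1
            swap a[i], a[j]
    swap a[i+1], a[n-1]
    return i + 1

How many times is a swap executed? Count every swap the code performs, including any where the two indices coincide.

pivot=8, i=-1
j=0: 12>8, skip
j=1: 16>8, skip
j=2: 18>8, skip
j=3: 9>8, skip
j=4: 11>8, skip
j=5: 2≤8, i=0, swap(0,5) ⇒ 2 16 18 9 11 12 19 10 6 4 8
j=6: 19>8, skip
j=7: 10>8, skip
j=8: 6≤8, i=1, swap(1,8) ⇒ 2 6 18 9 11 12 19 10 16 4 8
j=9: 4≤8, i=2, swap(2,9) ⇒ 2 6 4 9 11 12 19 10 16 18 8
swap(3,10) ⇒ 2 6 4 8 11 12 19 10 16 18 9; return 3

4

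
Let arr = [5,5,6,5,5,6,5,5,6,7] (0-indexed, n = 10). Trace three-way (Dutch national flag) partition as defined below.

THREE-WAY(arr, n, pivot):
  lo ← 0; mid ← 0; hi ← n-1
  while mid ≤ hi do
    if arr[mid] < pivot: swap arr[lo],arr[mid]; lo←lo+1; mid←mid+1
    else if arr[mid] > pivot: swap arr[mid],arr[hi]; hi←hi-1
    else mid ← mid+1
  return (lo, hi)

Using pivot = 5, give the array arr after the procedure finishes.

pivot = 5; lo=0, mid=0, hi=9
arr[mid]=5=5: mid=1
arr[mid]=5=5: mid=2
arr[mid]=6>5: swap arr[2],arr[9]; hi=8 → [5,5,7,5,5,6,5,5,6,6]
arr[mid]=7>5: swap arr[2],arr[8]; hi=7 → [5,5,6,5,5,6,5,5,7,6]
arr[mid]=6>5: swap arr[2],arr[7]; hi=6 → [5,5,5,5,5,6,5,6,7,6]
arr[mid]=5=5: mid=3
arr[mid]=5=5: mid=4
arr[mid]=5=5: mid=5
arr[mid]=6>5: swap arr[5],arr[6]; hi=5 → [5,5,5,5,5,5,6,6,7,6]
arr[mid]=5=5: mid=6
end: lo=0, hi=5; arr = [5,5,5,5,5,5,6,6,7,6]

[5,5,5,5,5,5,6,6,7,6]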